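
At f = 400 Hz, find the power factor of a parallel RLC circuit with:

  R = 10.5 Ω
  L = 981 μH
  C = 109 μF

Step 1 — Angular frequency: ω = 2π·f = 2π·400 = 2513 rad/s.
Step 2 — Component impedances:
  R: Z = R = 10.5 Ω
  L: Z = jωL = j·2513·0.000981 = 0 + j2.466 Ω
  C: Z = 1/(jωC) = -j/(ω·C) = 0 - j3.65 Ω
Step 3 — Parallel combination: 1/Z_total = 1/R + 1/L + 1/C; Z_total = 3.607 + j4.986 Ω = 6.154∠54.1° Ω.
Step 4 — Power factor: PF = cos(φ) = Re(Z)/|Z| = 3.607/6.154 = 0.5861.
Step 5 — Type: Im(Z) = 4.986 ⇒ lagging (phase φ = 54.1°).

PF = 0.5861 (lagging, φ = 54.1°)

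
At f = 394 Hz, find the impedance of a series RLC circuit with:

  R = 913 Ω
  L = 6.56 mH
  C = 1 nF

Step 1 — Angular frequency: ω = 2π·f = 2π·394 = 2476 rad/s.
Step 2 — Component impedances:
  R: Z = R = 913 Ω
  L: Z = jωL = j·2476·0.00656 = 0 + j16.24 Ω
  C: Z = 1/(jωC) = -j/(ω·C) = 0 - j4.039e+05 Ω
Step 3 — Series combination: Z_total = R + L + C = 913 - j4.039e+05 Ω = 4.039e+05∠-89.9° Ω.

Z = 913 - j4.039e+05 Ω = 4.039e+05∠-89.9° Ω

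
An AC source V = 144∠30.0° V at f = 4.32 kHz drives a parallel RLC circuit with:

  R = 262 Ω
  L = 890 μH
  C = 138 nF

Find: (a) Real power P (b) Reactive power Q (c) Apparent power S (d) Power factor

Step 1 — Angular frequency: ω = 2π·f = 2π·4320 = 2.714e+04 rad/s.
Step 2 — Component impedances:
  R: Z = R = 262 Ω
  L: Z = jωL = j·2.714e+04·0.00089 = 0 + j24.16 Ω
  C: Z = 1/(jωC) = -j/(ω·C) = 0 - j267 Ω
Step 3 — Parallel combination: 1/Z_total = 1/R + 1/L + 1/C; Z_total = 2.665 + j26.29 Ω = 26.43∠84.2° Ω.
Step 4 — Source phasor: V = 144∠30.0° V = 124.7 + j72 V.
Step 5 — Current: I = V / Z = 3.187 - j4.42 A = 5.449∠-54.2° A.
Step 6 — Complex power: S = V·I* = 79.15 + j780.7 VA.
Step 7 — Real power: P = Re(S) = 79.15 W.
Step 8 — Reactive power: Q = Im(S) = 780.7 VAR.
Step 9 — Apparent power: |S| = 784.7 VA.
Step 10 — Power factor: PF = P/|S| = 0.1009 (lagging).

(a) P = 79.15 W  (b) Q = 780.7 VAR  (c) S = 784.7 VA  (d) PF = 0.1009 (lagging)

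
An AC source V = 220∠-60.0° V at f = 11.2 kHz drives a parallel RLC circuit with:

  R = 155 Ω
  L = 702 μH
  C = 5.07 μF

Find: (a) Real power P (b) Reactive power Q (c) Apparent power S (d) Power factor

Step 1 — Angular frequency: ω = 2π·f = 2π·1.12e+04 = 7.037e+04 rad/s.
Step 2 — Component impedances:
  R: Z = R = 155 Ω
  L: Z = jωL = j·7.037e+04·0.000702 = 0 + j49.4 Ω
  C: Z = 1/(jωC) = -j/(ω·C) = 0 - j2.803 Ω
Step 3 — Parallel combination: 1/Z_total = 1/R + 1/L + 1/C; Z_total = 0.05694 - j2.97 Ω = 2.971∠-88.9° Ω.
Step 4 — Source phasor: V = 220∠-60.0° V = 110 - j190.5 V.
Step 5 — Current: I = V / Z = 64.83 + j35.79 A = 74.05∠28.9° A.
Step 6 — Complex power: S = V·I* = 312.3 - j1.629e+04 VA.
Step 7 — Real power: P = Re(S) = 312.3 W.
Step 8 — Reactive power: Q = Im(S) = -1.629e+04 VAR.
Step 9 — Apparent power: |S| = 1.629e+04 VA.
Step 10 — Power factor: PF = P/|S| = 0.01917 (leading).

(a) P = 312.3 W  (b) Q = -1.629e+04 VAR  (c) S = 1.629e+04 VA  (d) PF = 0.01917 (leading)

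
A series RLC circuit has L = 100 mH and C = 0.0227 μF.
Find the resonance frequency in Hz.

Step 1 — Resonance condition Im(Z)=0 gives ω₀ = 1/√(LC).
Step 2 — ω₀ = 1/√(0.1·2.27e-08) = 2.099e+04 rad/s.
Step 3 — f₀ = ω₀/(2π) = 3340 Hz.

f₀ = 3340 Hz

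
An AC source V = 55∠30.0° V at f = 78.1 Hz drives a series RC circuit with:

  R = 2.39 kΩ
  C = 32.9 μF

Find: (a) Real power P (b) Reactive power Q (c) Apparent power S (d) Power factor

Step 1 — Angular frequency: ω = 2π·f = 2π·78.1 = 490.7 rad/s.
Step 2 — Component impedances:
  R: Z = R = 2390 Ω
  C: Z = 1/(jωC) = -j/(ω·C) = 0 - j61.94 Ω
Step 3 — Series combination: Z_total = R + C = 2390 - j61.94 Ω = 2391∠-1.5° Ω.
Step 4 — Source phasor: V = 55∠30.0° V = 47.63 + j27.5 V.
Step 5 — Current: I = V / Z = 0.01962 + j0.01201 A = 0.023∠31.5° A.
Step 6 — Complex power: S = V·I* = 1.265 - j0.03278 VA.
Step 7 — Real power: P = Re(S) = 1.265 W.
Step 8 — Reactive power: Q = Im(S) = -0.03278 VAR.
Step 9 — Apparent power: |S| = 1.265 VA.
Step 10 — Power factor: PF = P/|S| = 0.9997 (leading).

(a) P = 1.265 W  (b) Q = -0.03278 VAR  (c) S = 1.265 VA  (d) PF = 0.9997 (leading)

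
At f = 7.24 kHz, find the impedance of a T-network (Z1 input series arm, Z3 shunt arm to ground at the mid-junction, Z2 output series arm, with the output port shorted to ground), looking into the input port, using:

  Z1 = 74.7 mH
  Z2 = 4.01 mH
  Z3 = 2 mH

Step 1 — Angular frequency: ω = 2π·f = 2π·7240 = 4.549e+04 rad/s.
Step 2 — Component impedances:
  Z1: Z = jωL = j·4.549e+04·0.0747 = 0 + j3398 Ω
  Z2: Z = jωL = j·4.549e+04·0.00401 = 0 + j182.4 Ω
  Z3: Z = jωL = j·4.549e+04·0.002 = 0 + j90.98 Ω
Step 3 — With the output port shorted to ground, the output series arm Z2 runs from the junction to ground; the shunt arm Z3 also runs from the junction to ground. They appear in parallel: Z3 || Z2 = 0 + j60.7 Ω.
Step 4 — Series with input arm Z1: Z_in = Z1 + (Z3 || Z2) = 0 + j3459 Ω = 3459∠90.0° Ω.

Z = 0 + j3459 Ω = 3459∠90.0° Ω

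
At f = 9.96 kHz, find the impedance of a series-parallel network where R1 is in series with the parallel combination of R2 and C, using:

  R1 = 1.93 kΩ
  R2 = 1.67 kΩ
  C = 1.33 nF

Step 1 — Angular frequency: ω = 2π·f = 2π·9960 = 6.258e+04 rad/s.
Step 2 — Component impedances:
  R1: Z = R = 1930 Ω
  R2: Z = R = 1670 Ω
  C: Z = 1/(jωC) = -j/(ω·C) = 0 - j1.201e+04 Ω
Step 3 — Parallel branch: R2 || C = 1/(1/R2 + 1/C) = 1638 - j227.7 Ω.
Step 4 — Series with R1: Z_total = R1 + (R2 || C) = 3568 - j227.7 Ω = 3576∠-3.7° Ω.

Z = 3568 - j227.7 Ω = 3576∠-3.7° Ω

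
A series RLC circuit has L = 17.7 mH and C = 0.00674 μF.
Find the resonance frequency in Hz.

Step 1 — Resonance condition Im(Z)=0 gives ω₀ = 1/√(LC).
Step 2 — ω₀ = 1/√(0.0177·6.74e-09) = 9.156e+04 rad/s.
Step 3 — f₀ = ω₀/(2π) = 1.457e+04 Hz.

f₀ = 1.457e+04 Hz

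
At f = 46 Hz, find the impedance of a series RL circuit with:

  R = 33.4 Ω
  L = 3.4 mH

Step 1 — Angular frequency: ω = 2π·f = 2π·46 = 289 rad/s.
Step 2 — Component impedances:
  R: Z = R = 33.4 Ω
  L: Z = jωL = j·289·0.0034 = 0 + j0.9827 Ω
Step 3 — Series combination: Z_total = R + L = 33.4 + j0.9827 Ω = 33.41∠1.7° Ω.

Z = 33.4 + j0.9827 Ω = 33.41∠1.7° Ω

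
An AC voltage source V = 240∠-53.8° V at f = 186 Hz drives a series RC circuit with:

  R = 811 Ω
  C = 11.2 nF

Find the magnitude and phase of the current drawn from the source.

Step 1 — Angular frequency: ω = 2π·f = 2π·186 = 1169 rad/s.
Step 2 — Component impedances:
  R: Z = R = 811 Ω
  C: Z = 1/(jωC) = -j/(ω·C) = 0 - j7.64e+04 Ω
Step 3 — Series combination: Z_total = R + C = 811 - j7.64e+04 Ω = 7.64e+04∠-89.4° Ω.
Step 4 — Source phasor: V = 240∠-53.8° V = 141.7 - j193.7 V.
Step 5 — Ohm's law: I = V / Z_total = (141.7 - j193.7) / (811 - j7.64e+04) = 0.002554 + j0.001828 A.
Step 6 — Convert to polar: |I| = 0.003141 A, ∠I = 35.6°.

I = 0.003141∠35.6° A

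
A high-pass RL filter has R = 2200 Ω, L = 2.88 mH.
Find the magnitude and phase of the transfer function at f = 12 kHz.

Step 1 — Angular frequency: ω = 2π·1.2e+04 = 7.54e+04 rad/s.
Step 2 — Transfer function: H(jω) = jωL/(R + jωL).
Step 3 — Numerator jωL = j·217.1; denominator R + jωL = 2200 + j217.1.
Step 4 — H = 0.009648 + j0.09775.
Step 5 — Magnitude: |H| = 0.09823 (-20.2 dB); phase: φ = 84.4°.

|H| = 0.09823 (-20.2 dB), φ = 84.4°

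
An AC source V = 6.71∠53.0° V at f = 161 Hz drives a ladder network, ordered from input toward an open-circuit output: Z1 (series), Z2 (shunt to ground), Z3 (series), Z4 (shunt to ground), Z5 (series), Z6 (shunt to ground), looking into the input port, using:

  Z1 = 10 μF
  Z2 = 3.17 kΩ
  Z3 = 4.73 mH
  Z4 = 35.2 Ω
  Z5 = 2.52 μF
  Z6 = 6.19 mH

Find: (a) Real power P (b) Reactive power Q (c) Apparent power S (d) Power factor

Step 1 — Angular frequency: ω = 2π·f = 2π·161 = 1012 rad/s.
Step 2 — Component impedances:
  Z1: Z = 1/(jωC) = -j/(ω·C) = 0 - j98.85 Ω
  Z2: Z = R = 3170 Ω
  Z3: Z = jωL = j·1012·0.00473 = 0 + j4.785 Ω
  Z4: Z = R = 35.2 Ω
  Z5: Z = 1/(jωC) = -j/(ω·C) = 0 - j392.3 Ω
  Z6: Z = jωL = j·1012·0.00619 = 0 + j6.262 Ω
Step 3 — Ladder network (open output): work backward from the far end, alternating series and parallel combinations. Z_in = 34.53 - j97.29 Ω = 103.2∠-70.5° Ω.
Step 4 — Source phasor: V = 6.71∠53.0° V = 4.038 + j5.359 V.
Step 5 — Current: I = V / Z = -0.03584 + j0.05423 A = 0.065∠123.5° A.
Step 6 — Complex power: S = V·I* = 0.1459 - j0.411 VA.
Step 7 — Real power: P = Re(S) = 0.1459 W.
Step 8 — Reactive power: Q = Im(S) = -0.411 VAR.
Step 9 — Apparent power: |S| = 0.4361 VA.
Step 10 — Power factor: PF = P/|S| = 0.3345 (leading).

(a) P = 0.1459 W  (b) Q = -0.411 VAR  (c) S = 0.4361 VA  (d) PF = 0.3345 (leading)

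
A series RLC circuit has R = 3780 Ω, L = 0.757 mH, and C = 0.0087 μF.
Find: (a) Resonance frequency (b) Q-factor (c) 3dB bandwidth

Step 1 — Resonance condition Im(Z)=0 gives ω₀ = 1/√(LC).
Step 2 — ω₀ = 1/√(0.000757·8.7e-09) = 3.897e+05 rad/s.
Step 3 — f₀ = ω₀/(2π) = 6.202e+04 Hz.
Step 4 — Series Q: Q = ω₀L/R = 3.897e+05·0.000757/3780 = 0.07804.
Step 5 — 3dB bandwidth: Δω = ω₀/Q = 4.993e+06 rad/s; BW = Δω/(2π) = 7.947e+05 Hz.

(a) f₀ = 6.202e+04 Hz  (b) Q = 0.07804  (c) BW = 7.947e+05 Hz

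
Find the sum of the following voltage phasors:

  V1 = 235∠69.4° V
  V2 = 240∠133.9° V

Step 1 — Convert each phasor to rectangular form:
  V1 = 235·(cos(69.4°) + j·sin(69.4°)) = 82.68 + j220 V
  V2 = 240·(cos(133.9°) + j·sin(133.9°)) = -166.4 + j172.9 V
Step 2 — Sum components: V_total = -83.73 + j392.9 V.
Step 3 — Convert to polar: |V_total| = 401.7 V, ∠V_total = 102.0°.

V_total = 401.7∠102.0° V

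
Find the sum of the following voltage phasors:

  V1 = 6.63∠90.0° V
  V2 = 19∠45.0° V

Step 1 — Convert each phasor to rectangular form:
  V1 = 6.63·(cos(90.0°) + j·sin(90.0°)) = 0 + j6.63 V
  V2 = 19·(cos(45.0°) + j·sin(45.0°)) = 13.44 + j13.44 V
Step 2 — Sum components: V_total = 13.44 + j20.07 V.
Step 3 — Convert to polar: |V_total| = 24.15 V, ∠V_total = 56.2°.

V_total = 24.15∠56.2° V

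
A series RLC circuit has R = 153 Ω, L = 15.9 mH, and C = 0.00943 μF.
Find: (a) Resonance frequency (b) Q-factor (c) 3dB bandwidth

Step 1 — Resonance condition Im(Z)=0 gives ω₀ = 1/√(LC).
Step 2 — ω₀ = 1/√(0.0159·9.43e-09) = 8.167e+04 rad/s.
Step 3 — f₀ = ω₀/(2π) = 1.3e+04 Hz.
Step 4 — Series Q: Q = ω₀L/R = 8.167e+04·0.0159/153 = 8.487.
Step 5 — 3dB bandwidth: Δω = ω₀/Q = 9623 rad/s; BW = Δω/(2π) = 1531 Hz.

(a) f₀ = 1.3e+04 Hz  (b) Q = 8.487  (c) BW = 1531 Hz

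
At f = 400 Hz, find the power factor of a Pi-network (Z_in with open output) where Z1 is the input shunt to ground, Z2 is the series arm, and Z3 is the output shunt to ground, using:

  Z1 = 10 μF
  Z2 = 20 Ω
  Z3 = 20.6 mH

Step 1 — Angular frequency: ω = 2π·f = 2π·400 = 2513 rad/s.
Step 2 — Component impedances:
  Z1: Z = 1/(jωC) = -j/(ω·C) = 0 - j39.79 Ω
  Z2: Z = R = 20 Ω
  Z3: Z = jωL = j·2513·0.0206 = 0 + j51.77 Ω
Step 3 — With open output, the series arm Z2 and the output shunt Z3 appear in series to ground: Z2 + Z3 = 20 + j51.77 Ω.
Step 4 — Parallel with input shunt Z1: Z_in = Z1 || (Z2 + Z3) = 58.24 - j74.69 Ω = 94.71∠-52.1° Ω.
Step 5 — Power factor: PF = cos(φ) = Re(Z)/|Z| = 58.24/94.71 = 0.6149.
Step 6 — Type: Im(Z) = -74.69 ⇒ leading (phase φ = -52.1°).

PF = 0.6149 (leading, φ = -52.1°)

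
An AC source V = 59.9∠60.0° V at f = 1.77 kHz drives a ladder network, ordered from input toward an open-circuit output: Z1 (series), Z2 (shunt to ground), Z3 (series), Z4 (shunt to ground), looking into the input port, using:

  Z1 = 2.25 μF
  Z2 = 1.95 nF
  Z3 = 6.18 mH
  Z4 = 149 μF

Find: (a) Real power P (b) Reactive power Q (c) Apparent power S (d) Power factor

Step 1 — Angular frequency: ω = 2π·f = 2π·1770 = 1.112e+04 rad/s.
Step 2 — Component impedances:
  Z1: Z = 1/(jωC) = -j/(ω·C) = 0 - j39.96 Ω
  Z2: Z = 1/(jωC) = -j/(ω·C) = 0 - j4.611e+04 Ω
  Z3: Z = jωL = j·1.112e+04·0.00618 = 0 + j68.73 Ω
  Z4: Z = 1/(jωC) = -j/(ω·C) = 0 - j0.6035 Ω
Step 3 — Ladder network (open output): work backward from the far end, alternating series and parallel combinations. Z_in = 0 + j28.26 Ω = 28.26∠90.0° Ω.
Step 4 — Source phasor: V = 59.9∠60.0° V = 29.95 + j51.87 V.
Step 5 — Current: I = V / Z = 1.835 - j1.06 A = 2.119∠-30.0° A.
Step 6 — Complex power: S = V·I* = 0 + j127 VA.
Step 7 — Real power: P = Re(S) = 0 W.
Step 8 — Reactive power: Q = Im(S) = 127 VAR.
Step 9 — Apparent power: |S| = 127 VA.
Step 10 — Power factor: PF = P/|S| = 0 (lagging).

(a) P = 0 W  (b) Q = 127 VAR  (c) S = 127 VA  (d) PF = 0 (lagging)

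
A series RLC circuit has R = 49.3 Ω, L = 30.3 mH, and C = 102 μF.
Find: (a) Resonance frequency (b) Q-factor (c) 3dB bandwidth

Step 1 — Resonance condition Im(Z)=0 gives ω₀ = 1/√(LC).
Step 2 — ω₀ = 1/√(0.0303·0.000102) = 568.8 rad/s.
Step 3 — f₀ = ω₀/(2π) = 90.53 Hz.
Step 4 — Series Q: Q = ω₀L/R = 568.8·0.0303/49.3 = 0.3496.
Step 5 — 3dB bandwidth: Δω = ω₀/Q = 1627 rad/s; BW = Δω/(2π) = 259 Hz.

(a) f₀ = 90.53 Hz  (b) Q = 0.3496  (c) BW = 259 Hz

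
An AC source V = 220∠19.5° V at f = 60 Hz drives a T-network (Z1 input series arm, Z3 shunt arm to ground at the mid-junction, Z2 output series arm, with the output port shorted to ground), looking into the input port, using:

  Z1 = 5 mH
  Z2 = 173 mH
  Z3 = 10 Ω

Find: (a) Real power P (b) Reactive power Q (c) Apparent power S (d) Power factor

Step 1 — Angular frequency: ω = 2π·f = 2π·60 = 377 rad/s.
Step 2 — Component impedances:
  Z1: Z = jωL = j·377·0.005 = 0 + j1.885 Ω
  Z2: Z = jωL = j·377·0.173 = 0 + j65.22 Ω
  Z3: Z = R = 10 Ω
Step 3 — With the output port shorted to ground, the output series arm Z2 runs from the junction to ground; the shunt arm Z3 also runs from the junction to ground. They appear in parallel: Z3 || Z2 = 9.77 + j1.498 Ω.
Step 4 — Series with input arm Z1: Z_in = Z1 + (Z3 || Z2) = 9.77 + j3.383 Ω = 10.34∠19.1° Ω.
Step 5 — Source phasor: V = 220∠19.5° V = 207.4 + j73.44 V.
Step 6 — Current: I = V / Z = 21.28 + j0.149 A = 21.28∠0.4° A.
Step 7 — Complex power: S = V·I* = 4423 + j1532 VA.
Step 8 — Real power: P = Re(S) = 4423 W.
Step 9 — Reactive power: Q = Im(S) = 1532 VAR.
Step 10 — Apparent power: |S| = 4681 VA.
Step 11 — Power factor: PF = P/|S| = 0.945 (lagging).

(a) P = 4423 W  (b) Q = 1532 VAR  (c) S = 4681 VA  (d) PF = 0.945 (lagging)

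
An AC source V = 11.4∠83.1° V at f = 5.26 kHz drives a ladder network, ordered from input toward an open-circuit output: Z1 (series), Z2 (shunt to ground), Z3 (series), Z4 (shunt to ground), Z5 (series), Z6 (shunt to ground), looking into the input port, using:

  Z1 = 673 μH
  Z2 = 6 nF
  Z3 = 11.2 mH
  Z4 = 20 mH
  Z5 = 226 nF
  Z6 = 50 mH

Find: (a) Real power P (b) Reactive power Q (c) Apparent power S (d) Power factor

Step 1 — Angular frequency: ω = 2π·f = 2π·5260 = 3.305e+04 rad/s.
Step 2 — Component impedances:
  Z1: Z = jωL = j·3.305e+04·0.000673 = 0 + j22.24 Ω
  Z2: Z = 1/(jωC) = -j/(ω·C) = 0 - j5043 Ω
  Z3: Z = jωL = j·3.305e+04·0.0112 = 0 + j370.2 Ω
  Z4: Z = jωL = j·3.305e+04·0.02 = 0 + j661 Ω
  Z5: Z = 1/(jωC) = -j/(ω·C) = 0 - j133.9 Ω
  Z6: Z = jωL = j·3.305e+04·0.05 = 0 + j1652 Ω
Step 3 — Ladder network (open output): work backward from the far end, alternating series and parallel combinations. Z_in = 0 + j1017 Ω = 1017∠90.0° Ω.
Step 4 — Source phasor: V = 11.4∠83.1° V = 1.37 + j11.32 V.
Step 5 — Current: I = V / Z = 0.01113 - j0.001347 A = 0.01121∠-6.9° A.
Step 6 — Complex power: S = V·I* = 0 + j0.1278 VA.
Step 7 — Real power: P = Re(S) = 0 W.
Step 8 — Reactive power: Q = Im(S) = 0.1278 VAR.
Step 9 — Apparent power: |S| = 0.1278 VA.
Step 10 — Power factor: PF = P/|S| = 0 (lagging).

(a) P = 0 W  (b) Q = 0.1278 VAR  (c) S = 0.1278 VA  (d) PF = 0 (lagging)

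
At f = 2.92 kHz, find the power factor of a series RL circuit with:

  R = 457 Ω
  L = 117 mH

Step 1 — Angular frequency: ω = 2π·f = 2π·2920 = 1.835e+04 rad/s.
Step 2 — Component impedances:
  R: Z = R = 457 Ω
  L: Z = jωL = j·1.835e+04·0.117 = 0 + j2147 Ω
Step 3 — Series combination: Z_total = R + L = 457 + j2147 Ω = 2195∠78.0° Ω.
Step 4 — Power factor: PF = cos(φ) = Re(Z)/|Z| = 457/2195 = 0.2082.
Step 5 — Type: Im(Z) = 2147 ⇒ lagging (phase φ = 78.0°).

PF = 0.2082 (lagging, φ = 78.0°)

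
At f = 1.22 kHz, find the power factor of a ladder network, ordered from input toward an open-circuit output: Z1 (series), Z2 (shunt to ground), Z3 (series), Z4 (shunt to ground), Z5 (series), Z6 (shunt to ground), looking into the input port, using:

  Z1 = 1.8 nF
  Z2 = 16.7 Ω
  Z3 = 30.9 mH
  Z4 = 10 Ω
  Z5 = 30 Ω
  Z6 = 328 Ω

Step 1 — Angular frequency: ω = 2π·f = 2π·1220 = 7665 rad/s.
Step 2 — Component impedances:
  Z1: Z = 1/(jωC) = -j/(ω·C) = 0 - j7.247e+04 Ω
  Z2: Z = R = 16.7 Ω
  Z3: Z = jωL = j·7665·0.0309 = 0 + j236.9 Ω
  Z4: Z = R = 10 Ω
  Z5: Z = R = 30 Ω
  Z6: Z = R = 328 Ω
Step 3 — Ladder network (open output): work backward from the far end, alternating series and parallel combinations. Z_in = 16.57 - j7.247e+04 Ω = 7.247e+04∠-90.0° Ω.
Step 4 — Power factor: PF = cos(φ) = Re(Z)/|Z| = 16.57/7.247e+04 = 0.0002286.
Step 5 — Type: Im(Z) = -7.247e+04 ⇒ leading (phase φ = -90.0°).

PF = 0.0002286 (leading, φ = -90.0°)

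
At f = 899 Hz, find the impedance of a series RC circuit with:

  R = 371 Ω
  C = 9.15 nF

Step 1 — Angular frequency: ω = 2π·f = 2π·899 = 5649 rad/s.
Step 2 — Component impedances:
  R: Z = R = 371 Ω
  C: Z = 1/(jωC) = -j/(ω·C) = 0 - j1.935e+04 Ω
Step 3 — Series combination: Z_total = R + C = 371 - j1.935e+04 Ω = 1.935e+04∠-88.9° Ω.

Z = 371 - j1.935e+04 Ω = 1.935e+04∠-88.9° Ω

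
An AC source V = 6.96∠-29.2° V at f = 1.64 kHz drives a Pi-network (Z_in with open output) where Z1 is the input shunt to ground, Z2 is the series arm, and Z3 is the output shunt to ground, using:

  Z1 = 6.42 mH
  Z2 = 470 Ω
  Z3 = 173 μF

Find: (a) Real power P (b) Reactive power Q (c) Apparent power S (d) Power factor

Step 1 — Angular frequency: ω = 2π·f = 2π·1640 = 1.03e+04 rad/s.
Step 2 — Component impedances:
  Z1: Z = jωL = j·1.03e+04·0.00642 = 0 + j66.15 Ω
  Z2: Z = R = 470 Ω
  Z3: Z = 1/(jωC) = -j/(ω·C) = 0 - j0.561 Ω
Step 3 — With open output, the series arm Z2 and the output shunt Z3 appear in series to ground: Z2 + Z3 = 470 - j0.561 Ω.
Step 4 — Parallel with input shunt Z1: Z_in = Z1 || (Z2 + Z3) = 9.134 + j64.88 Ω = 65.52∠82.0° Ω.
Step 5 — Source phasor: V = 6.96∠-29.2° V = 6.076 - j3.396 V.
Step 6 — Current: I = V / Z = -0.03839 - j0.09905 A = 0.1062∠-111.2° A.
Step 7 — Complex power: S = V·I* = 0.1031 + j0.7321 VA.
Step 8 — Real power: P = Re(S) = 0.1031 W.
Step 9 — Reactive power: Q = Im(S) = 0.7321 VAR.
Step 10 — Apparent power: |S| = 0.7393 VA.
Step 11 — Power factor: PF = P/|S| = 0.1394 (lagging).

(a) P = 0.1031 W  (b) Q = 0.7321 VAR  (c) S = 0.7393 VA  (d) PF = 0.1394 (lagging)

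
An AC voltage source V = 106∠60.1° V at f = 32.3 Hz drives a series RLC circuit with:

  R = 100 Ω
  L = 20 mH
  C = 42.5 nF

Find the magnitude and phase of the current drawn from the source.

Step 1 — Angular frequency: ω = 2π·f = 2π·32.3 = 202.9 rad/s.
Step 2 — Component impedances:
  R: Z = R = 100 Ω
  L: Z = jωL = j·202.9·0.02 = 0 + j4.059 Ω
  C: Z = 1/(jωC) = -j/(ω·C) = 0 - j1.159e+05 Ω
Step 3 — Series combination: Z_total = R + L + C = 100 - j1.159e+05 Ω = 1.159e+05∠-90.0° Ω.
Step 4 — Source phasor: V = 106∠60.1° V = 52.84 + j91.89 V.
Step 5 — Ohm's law: I = V / Z_total = (52.84 + j91.89) / (100 - j1.159e+05) = -0.0007922 + j0.0004565 A.
Step 6 — Convert to polar: |I| = 0.0009143 A, ∠I = 150.1°.

I = 0.0009143∠150.1° A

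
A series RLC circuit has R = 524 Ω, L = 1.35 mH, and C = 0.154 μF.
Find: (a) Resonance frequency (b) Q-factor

Step 1 — Resonance condition Im(Z)=0 gives ω₀ = 1/√(LC).
Step 2 — ω₀ = 1/√(0.00135·1.54e-07) = 6.935e+04 rad/s.
Step 3 — f₀ = ω₀/(2π) = 1.104e+04 Hz.
Step 4 — Series Q: Q = ω₀L/R = 6.935e+04·0.00135/524 = 0.1787.

(a) f₀ = 1.104e+04 Hz  (b) Q = 0.1787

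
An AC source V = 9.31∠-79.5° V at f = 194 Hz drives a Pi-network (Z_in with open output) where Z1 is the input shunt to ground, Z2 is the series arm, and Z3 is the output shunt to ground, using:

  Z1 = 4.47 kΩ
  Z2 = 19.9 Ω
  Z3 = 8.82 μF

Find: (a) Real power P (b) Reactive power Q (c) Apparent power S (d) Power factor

Step 1 — Angular frequency: ω = 2π·f = 2π·194 = 1219 rad/s.
Step 2 — Component impedances:
  Z1: Z = R = 4470 Ω
  Z2: Z = R = 19.9 Ω
  Z3: Z = 1/(jωC) = -j/(ω·C) = 0 - j93.01 Ω
Step 3 — With open output, the series arm Z2 and the output shunt Z3 appear in series to ground: Z2 + Z3 = 19.9 - j93.01 Ω.
Step 4 — Parallel with input shunt Z1: Z_in = Z1 || (Z2 + Z3) = 21.72 - j92.15 Ω = 94.68∠-76.7° Ω.
Step 5 — Source phasor: V = 9.31∠-79.5° V = 1.697 - j9.154 V.
Step 6 — Current: I = V / Z = 0.09822 - j0.00474 A = 0.09833∠-2.8° A.
Step 7 — Complex power: S = V·I* = 0.21 - j0.8911 VA.
Step 8 — Real power: P = Re(S) = 0.21 W.
Step 9 — Reactive power: Q = Im(S) = -0.8911 VAR.
Step 10 — Apparent power: |S| = 0.9155 VA.
Step 11 — Power factor: PF = P/|S| = 0.2294 (leading).

(a) P = 0.21 W  (b) Q = -0.8911 VAR  (c) S = 0.9155 VA  (d) PF = 0.2294 (leading)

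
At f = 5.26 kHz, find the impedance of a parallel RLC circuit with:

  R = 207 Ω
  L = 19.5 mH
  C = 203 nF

Step 1 — Angular frequency: ω = 2π·f = 2π·5260 = 3.305e+04 rad/s.
Step 2 — Component impedances:
  R: Z = R = 207 Ω
  L: Z = jωL = j·3.305e+04·0.0195 = 0 + j644.5 Ω
  C: Z = 1/(jωC) = -j/(ω·C) = 0 - j149.1 Ω
Step 3 — Parallel combination: 1/Z_total = 1/R + 1/L + 1/C; Z_total = 96.74 - j103.3 Ω = 141.5∠-46.9° Ω.

Z = 96.74 - j103.3 Ω = 141.5∠-46.9° Ω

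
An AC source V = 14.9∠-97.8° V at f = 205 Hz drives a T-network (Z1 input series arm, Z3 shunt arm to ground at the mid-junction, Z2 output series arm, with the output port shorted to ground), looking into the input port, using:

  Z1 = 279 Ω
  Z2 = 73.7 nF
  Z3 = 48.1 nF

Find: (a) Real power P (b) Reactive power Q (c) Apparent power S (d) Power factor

Step 1 — Angular frequency: ω = 2π·f = 2π·205 = 1288 rad/s.
Step 2 — Component impedances:
  Z1: Z = R = 279 Ω
  Z2: Z = 1/(jωC) = -j/(ω·C) = 0 - j1.053e+04 Ω
  Z3: Z = 1/(jωC) = -j/(ω·C) = 0 - j1.614e+04 Ω
Step 3 — With the output port shorted to ground, the output series arm Z2 runs from the junction to ground; the shunt arm Z3 also runs from the junction to ground. They appear in parallel: Z3 || Z2 = 0 - j6374 Ω.
Step 4 — Series with input arm Z1: Z_in = Z1 + (Z3 || Z2) = 279 - j6374 Ω = 6380∠-87.5° Ω.
Step 5 — Source phasor: V = 14.9∠-97.8° V = -2.022 - j14.76 V.
Step 6 — Current: I = V / Z = 0.002298 - j0.0004178 A = 0.002335∠-10.3° A.
Step 7 — Complex power: S = V·I* = 0.001522 - j0.03476 VA.
Step 8 — Real power: P = Re(S) = 0.001522 W.
Step 9 — Reactive power: Q = Im(S) = -0.03476 VAR.
Step 10 — Apparent power: |S| = 0.0348 VA.
Step 11 — Power factor: PF = P/|S| = 0.04373 (leading).

(a) P = 0.001522 W  (b) Q = -0.03476 VAR  (c) S = 0.0348 VA  (d) PF = 0.04373 (leading)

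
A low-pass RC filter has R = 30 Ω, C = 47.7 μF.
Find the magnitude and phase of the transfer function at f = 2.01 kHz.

Step 1 — Angular frequency: ω = 2π·2010 = 1.263e+04 rad/s.
Step 2 — Transfer function: H(jω) = 1/(1 + jωRC).
Step 3 — Denominator: 1 + jωRC = 1 + j·1.263e+04·30·4.77e-05 = 1 + j18.07.
Step 4 — H = 0.003052 - j0.05516.
Step 5 — Magnitude: |H| = 0.05525 (-25.2 dB); phase: φ = -86.8°.

|H| = 0.05525 (-25.2 dB), φ = -86.8°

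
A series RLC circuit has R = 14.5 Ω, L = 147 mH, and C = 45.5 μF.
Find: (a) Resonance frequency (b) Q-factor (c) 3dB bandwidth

Step 1 — Resonance: ω₀ = 1/√(LC) = 1/√(0.147·4.55e-05) = 386.7 rad/s.
Step 2 — f₀ = ω₀/(2π) = 61.54 Hz.
Step 3 — Series Q: Q = ω₀L/R = 386.7·0.147/14.5 = 3.92.
Step 4 — Bandwidth: Δω = ω₀/Q = 98.64 rad/s; BW = Δω/(2π) = 15.7 Hz.

(a) f₀ = 61.54 Hz  (b) Q = 3.92  (c) BW = 15.7 Hz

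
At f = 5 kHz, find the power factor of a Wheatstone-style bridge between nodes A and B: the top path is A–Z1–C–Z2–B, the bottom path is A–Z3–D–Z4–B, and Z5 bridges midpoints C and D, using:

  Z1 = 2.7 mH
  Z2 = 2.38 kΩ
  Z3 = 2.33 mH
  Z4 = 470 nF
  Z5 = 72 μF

Step 1 — Angular frequency: ω = 2π·f = 2π·5000 = 3.142e+04 rad/s.
Step 2 — Component impedances:
  Z1: Z = jωL = j·3.142e+04·0.0027 = 0 + j84.82 Ω
  Z2: Z = R = 2380 Ω
  Z3: Z = jωL = j·3.142e+04·0.00233 = 0 + j73.2 Ω
  Z4: Z = 1/(jωC) = -j/(ω·C) = 0 - j67.73 Ω
  Z5: Z = 1/(jωC) = -j/(ω·C) = 0 - j0.4421 Ω
Step 3 — Bridge requires nodal analysis (the Z5 bridge couples midpoints C and D, so the two paths cannot be reduced to a simple series/parallel combination). Setting node B to ground and injecting 1 A at node A, the 3-node admittance system at A, C, D solves to V_A = Z_AB = 1.937 - j28.47 Ω = 28.54∠-86.1° Ω.
Step 4 — Power factor: PF = cos(φ) = Re(Z)/|Z| = 1.9373/28.539 = 0.06788.
Step 5 — Type: Im(Z) = -28.47 ⇒ leading (phase φ = -86.1°).

PF = 0.06788 (leading, φ = -86.1°)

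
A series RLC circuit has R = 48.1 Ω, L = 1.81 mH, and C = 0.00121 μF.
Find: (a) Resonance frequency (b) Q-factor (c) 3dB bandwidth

Step 1 — Resonance condition Im(Z)=0 gives ω₀ = 1/√(LC).
Step 2 — ω₀ = 1/√(0.00181·1.21e-09) = 6.757e+05 rad/s.
Step 3 — f₀ = ω₀/(2π) = 1.075e+05 Hz.
Step 4 — Series Q: Q = ω₀L/R = 6.757e+05·0.00181/48.1 = 25.43.
Step 5 — 3dB bandwidth: Δω = ω₀/Q = 2.657e+04 rad/s; BW = Δω/(2π) = 4229 Hz.

(a) f₀ = 1.075e+05 Hz  (b) Q = 25.43  (c) BW = 4229 Hz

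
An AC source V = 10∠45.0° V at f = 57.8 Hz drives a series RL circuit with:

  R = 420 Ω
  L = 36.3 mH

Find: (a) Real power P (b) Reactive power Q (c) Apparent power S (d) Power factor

Step 1 — Angular frequency: ω = 2π·f = 2π·57.8 = 363.2 rad/s.
Step 2 — Component impedances:
  R: Z = R = 420 Ω
  L: Z = jωL = j·363.2·0.0363 = 0 + j13.18 Ω
Step 3 — Series combination: Z_total = R + L = 420 + j13.18 Ω = 420.2∠1.8° Ω.
Step 4 — Source phasor: V = 10∠45.0° V = 7.071 + j7.071 V.
Step 5 — Current: I = V / Z = 0.01735 + j0.01629 A = 0.0238∠43.2° A.
Step 6 — Complex power: S = V·I* = 0.2379 + j0.007466 VA.
Step 7 — Real power: P = Re(S) = 0.2379 W.
Step 8 — Reactive power: Q = Im(S) = 0.007466 VAR.
Step 9 — Apparent power: |S| = 0.238 VA.
Step 10 — Power factor: PF = P/|S| = 0.9995 (lagging).

(a) P = 0.2379 W  (b) Q = 0.007466 VAR  (c) S = 0.238 VA  (d) PF = 0.9995 (lagging)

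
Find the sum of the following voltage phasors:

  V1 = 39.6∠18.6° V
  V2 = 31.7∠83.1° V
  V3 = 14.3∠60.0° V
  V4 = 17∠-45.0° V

Step 1 — Convert each phasor to rectangular form:
  V1 = 39.6·(cos(18.6°) + j·sin(18.6°)) = 37.53 + j12.63 V
  V2 = 31.7·(cos(83.1°) + j·sin(83.1°)) = 3.808 + j31.47 V
  V3 = 14.3·(cos(60.0°) + j·sin(60.0°)) = 7.15 + j12.38 V
  V4 = 17·(cos(-45.0°) + j·sin(-45.0°)) = 12.02 - j12.02 V
Step 2 — Sum components: V_total = 60.51 + j44.46 V.
Step 3 — Convert to polar: |V_total| = 75.09 V, ∠V_total = 36.3°.

V_total = 75.09∠36.3° V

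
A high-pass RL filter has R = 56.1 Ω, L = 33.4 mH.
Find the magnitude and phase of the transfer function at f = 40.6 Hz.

Step 1 — Angular frequency: ω = 2π·40.6 = 255.1 rad/s.
Step 2 — Transfer function: H(jω) = jωL/(R + jωL).
Step 3 — Numerator jωL = j·8.52; denominator R + jωL = 56.1 + j8.52.
Step 4 — H = 0.02255 + j0.1485.
Step 5 — Magnitude: |H| = 0.1502 (-16.5 dB); phase: φ = 81.4°.

|H| = 0.1502 (-16.5 dB), φ = 81.4°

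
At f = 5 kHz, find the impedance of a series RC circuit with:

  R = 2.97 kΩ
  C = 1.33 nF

Step 1 — Angular frequency: ω = 2π·f = 2π·5000 = 3.142e+04 rad/s.
Step 2 — Component impedances:
  R: Z = R = 2970 Ω
  C: Z = 1/(jωC) = -j/(ω·C) = 0 - j2.393e+04 Ω
Step 3 — Series combination: Z_total = R + C = 2970 - j2.393e+04 Ω = 2.412e+04∠-82.9° Ω.

Z = 2970 - j2.393e+04 Ω = 2.412e+04∠-82.9° Ω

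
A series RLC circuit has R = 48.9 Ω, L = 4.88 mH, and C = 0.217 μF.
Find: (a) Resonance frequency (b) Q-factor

Step 1 — Resonance condition Im(Z)=0 gives ω₀ = 1/√(LC).
Step 2 — ω₀ = 1/√(0.00488·2.17e-07) = 3.073e+04 rad/s.
Step 3 — f₀ = ω₀/(2π) = 4891 Hz.
Step 4 — Series Q: Q = ω₀L/R = 3.073e+04·0.00488/48.9 = 3.067.

(a) f₀ = 4891 Hz  (b) Q = 3.067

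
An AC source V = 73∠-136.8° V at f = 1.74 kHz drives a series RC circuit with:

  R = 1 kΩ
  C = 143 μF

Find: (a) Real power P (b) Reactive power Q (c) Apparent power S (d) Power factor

Step 1 — Angular frequency: ω = 2π·f = 2π·1740 = 1.093e+04 rad/s.
Step 2 — Component impedances:
  R: Z = R = 1000 Ω
  C: Z = 1/(jωC) = -j/(ω·C) = 0 - j0.6396 Ω
Step 3 — Series combination: Z_total = R + C = 1000 - j0.6396 Ω = 1000∠-0.0° Ω.
Step 4 — Source phasor: V = 73∠-136.8° V = -53.21 - j49.97 V.
Step 5 — Current: I = V / Z = -0.05318 - j0.05001 A = 0.073∠-136.8° A.
Step 6 — Complex power: S = V·I* = 5.329 - j0.003409 VA.
Step 7 — Real power: P = Re(S) = 5.329 W.
Step 8 — Reactive power: Q = Im(S) = -0.003409 VAR.
Step 9 — Apparent power: |S| = 5.329 VA.
Step 10 — Power factor: PF = P/|S| = 1 (leading).

(a) P = 5.329 W  (b) Q = -0.003409 VAR  (c) S = 5.329 VA  (d) PF = 1 (leading)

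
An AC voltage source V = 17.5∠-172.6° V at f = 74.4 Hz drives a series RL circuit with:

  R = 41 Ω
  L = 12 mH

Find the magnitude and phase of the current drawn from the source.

Step 1 — Angular frequency: ω = 2π·f = 2π·74.4 = 467.5 rad/s.
Step 2 — Component impedances:
  R: Z = R = 41 Ω
  L: Z = jωL = j·467.5·0.012 = 0 + j5.61 Ω
Step 3 — Series combination: Z_total = R + L = 41 + j5.61 Ω = 41.38∠7.8° Ω.
Step 4 — Source phasor: V = 17.5∠-172.6° V = -17.35 - j2.254 V.
Step 5 — Ohm's law: I = V / Z_total = (-17.35 - j2.254) / (41 + j5.61) = -0.4229 + j0.002885 A.
Step 6 — Convert to polar: |I| = 0.4229 A, ∠I = 179.6°.

I = 0.4229∠179.6° A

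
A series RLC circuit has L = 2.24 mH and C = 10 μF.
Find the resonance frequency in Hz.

Step 1 — Resonance condition Im(Z)=0 gives ω₀ = 1/√(LC).
Step 2 — ω₀ = 1/√(0.00224·1e-05) = 6682 rad/s.
Step 3 — f₀ = ω₀/(2π) = 1063 Hz.

f₀ = 1063 Hz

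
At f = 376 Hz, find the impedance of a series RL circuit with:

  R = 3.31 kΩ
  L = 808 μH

Step 1 — Angular frequency: ω = 2π·f = 2π·376 = 2362 rad/s.
Step 2 — Component impedances:
  R: Z = R = 3310 Ω
  L: Z = jωL = j·2362·0.000808 = 0 + j1.909 Ω
Step 3 — Series combination: Z_total = R + L = 3310 + j1.909 Ω = 3310∠0.0° Ω.

Z = 3310 + j1.909 Ω = 3310∠0.0° Ω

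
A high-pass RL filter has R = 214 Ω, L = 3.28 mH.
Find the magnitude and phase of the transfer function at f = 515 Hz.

Step 1 — Angular frequency: ω = 2π·515 = 3236 rad/s.
Step 2 — Transfer function: H(jω) = jωL/(R + jωL).
Step 3 — Numerator jωL = j·10.61; denominator R + jωL = 214 + j10.61.
Step 4 — H = 0.002454 + j0.04947.
Step 5 — Magnitude: |H| = 0.04954 (-26.1 dB); phase: φ = 87.2°.

|H| = 0.04954 (-26.1 dB), φ = 87.2°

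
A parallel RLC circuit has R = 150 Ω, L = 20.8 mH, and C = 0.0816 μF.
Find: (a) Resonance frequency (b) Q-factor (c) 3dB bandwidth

Step 1 — Resonance: ω₀ = 1/√(LC) = 1/√(0.0208·8.16e-08) = 2.427e+04 rad/s.
Step 2 — f₀ = ω₀/(2π) = 3863 Hz.
Step 3 — Parallel Q: Q = R/(ω₀L) = 150/(2.427e+04·0.0208) = 0.2971.
Step 4 — Bandwidth: Δω = ω₀/Q = 8.17e+04 rad/s; BW = Δω/(2π) = 1.3e+04 Hz.

(a) f₀ = 3863 Hz  (b) Q = 0.2971  (c) BW = 1.3e+04 Hz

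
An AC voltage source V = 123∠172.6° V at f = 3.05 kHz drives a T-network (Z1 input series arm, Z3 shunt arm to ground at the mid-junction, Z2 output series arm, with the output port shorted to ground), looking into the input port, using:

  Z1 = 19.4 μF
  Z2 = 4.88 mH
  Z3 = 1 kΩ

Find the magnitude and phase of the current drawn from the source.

Step 1 — Angular frequency: ω = 2π·f = 2π·3050 = 1.916e+04 rad/s.
Step 2 — Component impedances:
  Z1: Z = 1/(jωC) = -j/(ω·C) = 0 - j2.69 Ω
  Z2: Z = jωL = j·1.916e+04·0.00488 = 0 + j93.52 Ω
  Z3: Z = R = 1000 Ω
Step 3 — With the output port shorted to ground, the output series arm Z2 runs from the junction to ground; the shunt arm Z3 also runs from the junction to ground. They appear in parallel: Z3 || Z2 = 8.67 + j92.71 Ω.
Step 4 — Series with input arm Z1: Z_in = Z1 + (Z3 || Z2) = 8.67 + j90.02 Ω = 90.43∠84.5° Ω.
Step 5 — Source phasor: V = 123∠172.6° V = -122 + j15.84 V.
Step 6 — Ohm's law: I = V / Z_total = (-122 + j15.84) / (8.67 + j90.02) = 0.04506 + j1.359 A.
Step 7 — Convert to polar: |I| = 1.36 A, ∠I = 88.1°.

I = 1.36∠88.1° A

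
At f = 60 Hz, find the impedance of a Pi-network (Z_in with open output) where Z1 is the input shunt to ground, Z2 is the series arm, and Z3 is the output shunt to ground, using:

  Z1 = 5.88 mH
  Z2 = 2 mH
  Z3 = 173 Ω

Step 1 — Angular frequency: ω = 2π·f = 2π·60 = 377 rad/s.
Step 2 — Component impedances:
  Z1: Z = jωL = j·377·0.00588 = 0 + j2.217 Ω
  Z2: Z = jωL = j·377·0.002 = 0 + j0.754 Ω
  Z3: Z = R = 173 Ω
Step 3 — With open output, the series arm Z2 and the output shunt Z3 appear in series to ground: Z2 + Z3 = 173 + j0.754 Ω.
Step 4 — Parallel with input shunt Z1: Z_in = Z1 || (Z2 + Z3) = 0.0284 + j2.216 Ω = 2.216∠89.3° Ω.

Z = 0.0284 + j2.216 Ω = 2.216∠89.3° Ω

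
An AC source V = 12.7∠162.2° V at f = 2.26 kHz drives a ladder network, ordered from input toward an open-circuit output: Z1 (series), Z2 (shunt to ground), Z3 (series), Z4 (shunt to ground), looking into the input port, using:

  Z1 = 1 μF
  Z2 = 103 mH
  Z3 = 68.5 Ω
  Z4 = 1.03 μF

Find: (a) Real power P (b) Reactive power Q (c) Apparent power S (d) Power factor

Step 1 — Angular frequency: ω = 2π·f = 2π·2260 = 1.42e+04 rad/s.
Step 2 — Component impedances:
  Z1: Z = 1/(jωC) = -j/(ω·C) = 0 - j70.42 Ω
  Z2: Z = jωL = j·1.42e+04·0.103 = 0 + j1463 Ω
  Z3: Z = R = 68.5 Ω
  Z4: Z = 1/(jωC) = -j/(ω·C) = 0 - j68.37 Ω
Step 3 — Ladder network (open output): work backward from the far end, alternating series and parallel combinations. Z_in = 75.2 - j138.5 Ω = 157.6∠-61.5° Ω.
Step 4 — Source phasor: V = 12.7∠162.2° V = -12.09 + j3.882 V.
Step 5 — Current: I = V / Z = -0.05828 - j0.05568 A = 0.08061∠-136.3° A.
Step 6 — Complex power: S = V·I* = 0.4886 - j0.8996 VA.
Step 7 — Real power: P = Re(S) = 0.4886 W.
Step 8 — Reactive power: Q = Im(S) = -0.8996 VAR.
Step 9 — Apparent power: |S| = 1.024 VA.
Step 10 — Power factor: PF = P/|S| = 0.4773 (leading).

(a) P = 0.4886 W  (b) Q = -0.8996 VAR  (c) S = 1.024 VA  (d) PF = 0.4773 (leading)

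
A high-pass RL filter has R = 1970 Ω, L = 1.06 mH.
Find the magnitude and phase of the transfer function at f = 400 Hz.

Step 1 — Angular frequency: ω = 2π·400 = 2513 rad/s.
Step 2 — Transfer function: H(jω) = jωL/(R + jωL).
Step 3 — Numerator jωL = j·2.664; denominator R + jωL = 1970 + j2.664.
Step 4 — H = 1.829e-06 + j0.001352.
Step 5 — Magnitude: |H| = 0.001352 (-57.4 dB); phase: φ = 89.9°.

|H| = 0.001352 (-57.4 dB), φ = 89.9°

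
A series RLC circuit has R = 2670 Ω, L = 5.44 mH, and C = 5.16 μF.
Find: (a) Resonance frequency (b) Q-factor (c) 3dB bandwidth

Step 1 — Resonance: ω₀ = 1/√(LC) = 1/√(0.00544·5.16e-06) = 5969 rad/s.
Step 2 — f₀ = ω₀/(2π) = 949.9 Hz.
Step 3 — Series Q: Q = ω₀L/R = 5969·0.00544/2670 = 0.01216.
Step 4 — Bandwidth: Δω = ω₀/Q = 4.908e+05 rad/s; BW = Δω/(2π) = 7.811e+04 Hz.

(a) f₀ = 949.9 Hz  (b) Q = 0.01216  (c) BW = 7.811e+04 Hz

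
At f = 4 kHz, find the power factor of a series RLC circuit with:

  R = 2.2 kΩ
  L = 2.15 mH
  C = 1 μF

Step 1 — Angular frequency: ω = 2π·f = 2π·4000 = 2.513e+04 rad/s.
Step 2 — Component impedances:
  R: Z = R = 2200 Ω
  L: Z = jωL = j·2.513e+04·0.00215 = 0 + j54.04 Ω
  C: Z = 1/(jωC) = -j/(ω·C) = 0 - j39.79 Ω
Step 3 — Series combination: Z_total = R + L + C = 2200 + j14.25 Ω = 2200∠0.4° Ω.
Step 4 — Power factor: PF = cos(φ) = Re(Z)/|Z| = 2200/2200 = 1.
Step 5 — Type: Im(Z) = 14.25 ⇒ lagging (phase φ = 0.4°).

PF = 1 (lagging, φ = 0.4°)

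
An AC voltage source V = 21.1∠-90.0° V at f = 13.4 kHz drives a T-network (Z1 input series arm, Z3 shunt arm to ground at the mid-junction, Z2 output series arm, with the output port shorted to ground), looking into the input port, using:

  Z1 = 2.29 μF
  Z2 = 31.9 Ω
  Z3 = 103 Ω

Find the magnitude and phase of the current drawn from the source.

Step 1 — Angular frequency: ω = 2π·f = 2π·1.34e+04 = 8.419e+04 rad/s.
Step 2 — Component impedances:
  Z1: Z = 1/(jωC) = -j/(ω·C) = 0 - j5.187 Ω
  Z2: Z = R = 31.9 Ω
  Z3: Z = R = 103 Ω
Step 3 — With the output port shorted to ground, the output series arm Z2 runs from the junction to ground; the shunt arm Z3 also runs from the junction to ground. They appear in parallel: Z3 || Z2 = 24.36 Ω.
Step 4 — Series with input arm Z1: Z_in = Z1 + (Z3 || Z2) = 24.36 - j5.187 Ω = 24.9∠-12.0° Ω.
Step 5 — Source phasor: V = 21.1∠-90.0° V = 0 - j21.1 V.
Step 6 — Ohm's law: I = V / Z_total = (0 - j21.1) / (24.36 - j5.187) = 0.1765 - j0.8287 A.
Step 7 — Convert to polar: |I| = 0.8473 A, ∠I = -78.0°.

I = 0.8473∠-78.0° A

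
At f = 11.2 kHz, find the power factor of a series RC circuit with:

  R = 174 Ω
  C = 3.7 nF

Step 1 — Angular frequency: ω = 2π·f = 2π·1.12e+04 = 7.037e+04 rad/s.
Step 2 — Component impedances:
  R: Z = R = 174 Ω
  C: Z = 1/(jωC) = -j/(ω·C) = 0 - j3841 Ω
Step 3 — Series combination: Z_total = R + C = 174 - j3841 Ω = 3845∠-87.4° Ω.
Step 4 — Power factor: PF = cos(φ) = Re(Z)/|Z| = 174/3844.6 = 0.04526.
Step 5 — Type: Im(Z) = -3841 ⇒ leading (phase φ = -87.4°).

PF = 0.04526 (leading, φ = -87.4°)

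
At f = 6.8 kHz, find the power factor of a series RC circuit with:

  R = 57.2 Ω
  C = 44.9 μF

Step 1 — Angular frequency: ω = 2π·f = 2π·6800 = 4.273e+04 rad/s.
Step 2 — Component impedances:
  R: Z = R = 57.2 Ω
  C: Z = 1/(jωC) = -j/(ω·C) = 0 - j0.5213 Ω
Step 3 — Series combination: Z_total = R + C = 57.2 - j0.5213 Ω = 57.2∠-0.5° Ω.
Step 4 — Power factor: PF = cos(φ) = Re(Z)/|Z| = 57.2/57.2 = 1.
Step 5 — Type: Im(Z) = -0.5213 ⇒ leading (phase φ = -0.5°).

PF = 1 (leading, φ = -0.5°)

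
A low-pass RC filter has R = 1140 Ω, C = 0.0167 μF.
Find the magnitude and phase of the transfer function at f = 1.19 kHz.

Step 1 — Angular frequency: ω = 2π·1190 = 7477 rad/s.
Step 2 — Transfer function: H(jω) = 1/(1 + jωRC).
Step 3 — Denominator: 1 + jωRC = 1 + j·7477·1140·1.67e-08 = 1 + j0.1423.
Step 4 — H = 0.9801 - j0.1395.
Step 5 — Magnitude: |H| = 0.99 (-0.1 dB); phase: φ = -8.1°.

|H| = 0.99 (-0.1 dB), φ = -8.1°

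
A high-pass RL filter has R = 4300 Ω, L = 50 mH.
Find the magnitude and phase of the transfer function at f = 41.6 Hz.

Step 1 — Angular frequency: ω = 2π·41.6 = 261.4 rad/s.
Step 2 — Transfer function: H(jω) = jωL/(R + jωL).
Step 3 — Numerator jωL = j·13.07; denominator R + jωL = 4300 + j13.07.
Step 4 — H = 9.237e-06 + j0.003039.
Step 5 — Magnitude: |H| = 0.003039 (-50.3 dB); phase: φ = 89.8°.

|H| = 0.003039 (-50.3 dB), φ = 89.8°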